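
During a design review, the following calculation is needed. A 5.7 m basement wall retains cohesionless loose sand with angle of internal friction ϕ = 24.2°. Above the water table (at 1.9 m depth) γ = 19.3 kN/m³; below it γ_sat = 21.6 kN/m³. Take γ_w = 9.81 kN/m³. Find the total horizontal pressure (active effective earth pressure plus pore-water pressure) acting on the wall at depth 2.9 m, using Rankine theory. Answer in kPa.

30.1 kPa

K_a = (1 − sin φ)/(1 + sin φ) = 0.4185.
γ' = 21.6 − 9.81 = 11.79 kN/m³.
Effective vertical stress at 2.9 m: σ'_v = 19.3×1.9 + 11.79×1.00 = 48.46 kPa.
σ'_h = K_a σ'_v = 0.4185 × 48.46 = 20.28 kPa; u = γ_w × 1.00 = 9.810 kPa.
Total σ_h = 20.28 + 9.810 = 30.09 kPa.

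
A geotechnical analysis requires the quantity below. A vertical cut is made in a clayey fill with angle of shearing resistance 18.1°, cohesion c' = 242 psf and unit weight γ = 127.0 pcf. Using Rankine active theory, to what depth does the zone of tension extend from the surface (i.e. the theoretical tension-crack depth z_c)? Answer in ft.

K_a = tan²(45° − 18.1°/2) = 0.5259; √K_a = 0.7252.
The active pressure is zero where K_a γ z = 2c√K_a, so z_c = 2c/(γ√K_a) = 2×242/(127.0×0.7252) = 5.255 ft.

5.26 ft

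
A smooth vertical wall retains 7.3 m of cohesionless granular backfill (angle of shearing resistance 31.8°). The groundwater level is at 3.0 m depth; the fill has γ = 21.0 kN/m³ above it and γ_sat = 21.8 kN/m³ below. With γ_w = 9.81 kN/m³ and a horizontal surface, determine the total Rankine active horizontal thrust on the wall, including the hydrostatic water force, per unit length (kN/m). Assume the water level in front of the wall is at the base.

K_a = tan²(45° − φ/2) = 0.3098.
γ' = 21.8 − 9.81 = 11.99 kN/m³. Depth below WT = 4.3 m.
σ'_h at WT = K_a γ d_w = 19.52 kPa; at base = 19.52 + K_a γ' × 4.3 = 35.49 kPa.
P₁ (0–3.0 m) = ½×19.52×3.0 = 29.28. P₂ (3.0–7.3 m) = ½(19.52+35.49)×4.3 = 118.3.
P_w = ½ γ_w h₂² = 0.5×9.81×4.3² = 90.69. Total = 29.28+118.3+90.69 = 238.2 kN/m.

238 kN/m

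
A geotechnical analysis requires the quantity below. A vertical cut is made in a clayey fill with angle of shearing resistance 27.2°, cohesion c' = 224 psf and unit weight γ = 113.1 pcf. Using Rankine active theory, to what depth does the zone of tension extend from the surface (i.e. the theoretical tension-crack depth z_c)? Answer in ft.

K_a = tan²(45° − 27.2°/2) = 0.3726; √K_a = 0.6104.
The active pressure is zero where K_a γ z = 2c√K_a, so z_c = 2c/(γ√K_a) = 2×224/(113.1×0.6104) = 6.489 ft.

6.49 ft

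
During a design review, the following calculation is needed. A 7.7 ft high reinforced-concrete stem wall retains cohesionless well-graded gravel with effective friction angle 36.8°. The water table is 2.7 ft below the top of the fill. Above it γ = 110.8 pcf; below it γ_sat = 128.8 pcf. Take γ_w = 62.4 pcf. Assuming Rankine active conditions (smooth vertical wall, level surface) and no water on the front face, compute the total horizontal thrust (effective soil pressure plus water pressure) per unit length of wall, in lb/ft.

K_a = tan²(45° − φ/2) = 0.2508.
γ' = 128.8 − 62.4 = 66.40 pcf. Depth below WT = 5.0 ft.
σ'_h at WT = K_a γ d_w = 75.02 psf; at base = 75.02 + K_a γ' × 5.0 = 158.3 psf.
P₁ (0–2.7 ft) = ½×75.02×2.7 = 101.3. P₂ (2.7–7.7 ft) = ½(75.02+158.3)×5.0 = 583.2.
P_w = ½ γ_w h₂² = 0.5×62.4×5.0² = 780.0. Total = 101.3+583.2+780.0 = 1464 lb/ft.

1460 lb/ft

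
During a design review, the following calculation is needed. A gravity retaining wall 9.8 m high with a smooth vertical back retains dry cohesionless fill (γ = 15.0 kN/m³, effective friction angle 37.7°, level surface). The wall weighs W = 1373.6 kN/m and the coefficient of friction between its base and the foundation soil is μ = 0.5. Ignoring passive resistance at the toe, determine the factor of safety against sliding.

K_a = tan²(45° − 37.7°/2) = 0.2411.
P_a = ½K_aγH² = 0.5×0.2411×15.0×9.8² = 173.6 kN/m, acting at H/3 = 3.267 m above the base.
FS_sliding = μW / P_a = 0.5×1373.6 / 173.6 = 3.955.

3.96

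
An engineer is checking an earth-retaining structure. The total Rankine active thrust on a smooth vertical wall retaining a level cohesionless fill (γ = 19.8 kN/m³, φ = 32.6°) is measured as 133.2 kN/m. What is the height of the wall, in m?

K_a = 0.2997. P_a = ½ K_a γ H² ⇒ H = √(2P_a/(K_a γ)).
H = √(2×133.2/(0.2997×19.8)) = 6.700 m.

6.70 m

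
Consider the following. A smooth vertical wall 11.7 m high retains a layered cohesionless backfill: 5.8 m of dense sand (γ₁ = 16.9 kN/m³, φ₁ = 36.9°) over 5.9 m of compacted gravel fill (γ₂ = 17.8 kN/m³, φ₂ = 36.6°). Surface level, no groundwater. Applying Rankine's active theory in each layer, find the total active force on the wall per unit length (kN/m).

296 kN/m

K_a1 = tan²(45°−36.9°/2) = 0.2497; K_a2 = tan²(45°−36.6°/2) = 0.2530.
Layer 1: σ at base = K_a1 γ₁ h₁ = 24.47 kPa; P₁ = ½×24.47×5.8 = 70.97.
Layer 2: σ_v at top = γ₁h₁ = 98.02; σ_h top = K_a2×98.02 = 24.79; σ_h base = K_a2×(98.02+17.8×5.9) = 51.36.
P₂ = ½(24.79+51.36)×5.9 = 224.7. Total P_a = 70.97+224.7 = 295.6 kN/m.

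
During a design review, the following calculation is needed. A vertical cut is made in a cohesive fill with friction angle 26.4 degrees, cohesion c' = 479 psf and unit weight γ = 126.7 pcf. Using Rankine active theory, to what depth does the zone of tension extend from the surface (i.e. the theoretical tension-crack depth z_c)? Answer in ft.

12.2 ft

K_a = tan²(45° − 26.4°/2) = 0.3844; √K_a = 0.6200.
The active pressure is zero where K_a γ z = 2c√K_a, so z_c = 2c/(γ√K_a) = 2×479/(126.7×0.6200) = 12.19 ft.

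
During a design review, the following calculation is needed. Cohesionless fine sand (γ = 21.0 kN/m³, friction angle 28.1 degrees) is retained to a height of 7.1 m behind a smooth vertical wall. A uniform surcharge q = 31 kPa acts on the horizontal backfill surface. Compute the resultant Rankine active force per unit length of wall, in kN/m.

K_a = tan²(45° − φ/2) = 0.3596.
Soil triangle: ½ K_a γ H² = 0.5×0.3596×21.0×7.1² = 190.3 kN/m.
Surcharge rectangle: K_a q H = 0.3596×31×7.1 = 79.15 kN/m.
Total = 190.3 + 79.15 = 269.5 kN/m.

269 kN/m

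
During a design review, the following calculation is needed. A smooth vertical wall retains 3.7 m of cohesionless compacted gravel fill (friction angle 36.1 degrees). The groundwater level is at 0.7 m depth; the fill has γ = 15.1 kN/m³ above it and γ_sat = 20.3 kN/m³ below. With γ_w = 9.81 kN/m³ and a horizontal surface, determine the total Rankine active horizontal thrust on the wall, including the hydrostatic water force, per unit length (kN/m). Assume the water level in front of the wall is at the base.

65.5 kN/m

K_a = tan²(45° − φ/2) = 0.2585.
γ' = 20.3 − 9.81 = 10.49 kN/m³. Depth below WT = 3.0 m.
σ'_h at WT = K_a γ d_w = 2.732 kPa; at base = 2.732 + K_a γ' × 3.0 = 10.87 kPa.
P₁ (0–0.7 m) = ½×2.732×0.7 = 0.9563. P₂ (0.7–3.7 m) = ½(2.732+10.87)×3.0 = 20.40.
P_w = ½ γ_w h₂² = 0.5×9.81×3.0² = 44.14. Total = 0.9563+20.40+44.14 = 65.50 kN/m.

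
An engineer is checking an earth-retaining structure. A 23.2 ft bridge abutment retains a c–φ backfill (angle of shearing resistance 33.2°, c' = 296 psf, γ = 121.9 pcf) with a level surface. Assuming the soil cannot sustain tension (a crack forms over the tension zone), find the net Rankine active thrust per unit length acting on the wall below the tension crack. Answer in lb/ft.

K_a = 0.2924; √K_a = 0.5407.
Tension-crack depth z_c = 2c/(γ√K_a) = 2×296/(121.9×0.5407) = 8.982 ft.
σ_a at base = K_a γ H − 2c√K_a = 0.2924×121.9×23.2 − 2×296×0.5407 = 506.7 psf.
P_a = ½ × 506.7 × (H − z_c) = 0.5×506.7×14.22 = 3602 lb/ft.

3600 lb/ft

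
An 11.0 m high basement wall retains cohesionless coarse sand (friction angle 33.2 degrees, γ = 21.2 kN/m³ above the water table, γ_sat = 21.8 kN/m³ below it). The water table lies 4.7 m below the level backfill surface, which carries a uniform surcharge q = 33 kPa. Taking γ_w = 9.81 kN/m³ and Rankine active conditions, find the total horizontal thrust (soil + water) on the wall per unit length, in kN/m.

K_a = tan²(45° − φ/2) = 0.2924.
γ' = 21.8 − 9.81 = 11.99 kN/m³. h₂ = H − d_w = 6.3 m.
σ'_h: at surface K_a·q = 9.648; at WT K_a(q+γd_w) = 38.78; at base K_a(q+γd_w+γ'h₂) = 60.86 kPa.
P₁ = ½(9.648+38.78)×4.7 = 113.8; P₂ = ½(38.78+60.86)×6.3 = 313.9; P_w = ½γ_w h₂² = 194.7.
Total = 113.8+313.9+194.7 = 622.3 kN/m.

622 kN/m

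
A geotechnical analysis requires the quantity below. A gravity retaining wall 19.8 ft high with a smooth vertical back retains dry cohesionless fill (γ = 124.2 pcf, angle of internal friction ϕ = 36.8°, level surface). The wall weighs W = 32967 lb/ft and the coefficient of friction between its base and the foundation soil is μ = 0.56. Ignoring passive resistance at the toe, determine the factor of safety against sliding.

K_a = tan²(45° − 36.8°/2) = 0.2508.
P_a = ½K_aγH² = 0.5×0.2508×124.2×19.8² = 6105 lb/ft, acting at H/3 = 6.600 ft above the base.
FS_sliding = μW / P_a = 0.56×32967 / 6105 = 3.024.

3.02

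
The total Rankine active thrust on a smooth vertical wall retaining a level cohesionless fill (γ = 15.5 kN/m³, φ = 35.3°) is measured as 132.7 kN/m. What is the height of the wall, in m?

K_a = 0.2675. P_a = ½ K_a γ H² ⇒ H = √(2P_a/(K_a γ)).
H = √(2×132.7/(0.2675×15.5)) = 8.000 m.

8.00 m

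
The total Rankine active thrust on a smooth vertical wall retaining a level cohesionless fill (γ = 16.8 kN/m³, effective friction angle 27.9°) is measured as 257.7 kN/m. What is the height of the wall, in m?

K_a = 0.3625. P_a = ½ K_a γ H² ⇒ H = √(2P_a/(K_a γ)).
H = √(2×257.7/(0.3625×16.8)) = 9.200 m.

9.20 m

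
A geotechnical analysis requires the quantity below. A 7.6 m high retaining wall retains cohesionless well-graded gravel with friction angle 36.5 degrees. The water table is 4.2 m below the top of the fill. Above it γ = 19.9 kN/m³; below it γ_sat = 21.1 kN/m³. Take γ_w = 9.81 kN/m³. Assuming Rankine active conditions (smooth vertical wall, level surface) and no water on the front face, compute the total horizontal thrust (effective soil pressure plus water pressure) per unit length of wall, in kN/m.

K_a = tan²(45° − φ/2) = 0.2541.
γ' = 21.1 − 9.81 = 11.29 kN/m³. Depth below WT = 3.4 m.
σ'_h at WT = K_a γ d_w = 21.23 kPa; at base = 21.23 + K_a γ' × 3.4 = 30.99 kPa.
P₁ (0–4.2 m) = ½×21.23×4.2 = 44.59. P₂ (4.2–7.6 m) = ½(21.23+30.99)×3.4 = 88.77.
P_w = ½ γ_w h₂² = 0.5×9.81×3.4² = 56.70. Total = 44.59+88.77+56.70 = 190.1 kN/m.

190 kN/m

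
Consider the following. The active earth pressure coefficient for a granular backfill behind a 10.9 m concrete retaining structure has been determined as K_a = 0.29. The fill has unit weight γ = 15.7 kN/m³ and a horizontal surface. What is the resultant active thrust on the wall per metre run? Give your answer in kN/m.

270 kN/m

P = ½ K_a γ H² = 0.5 × 0.29 × 15.7 × 10.9² = 270.5 kN/m.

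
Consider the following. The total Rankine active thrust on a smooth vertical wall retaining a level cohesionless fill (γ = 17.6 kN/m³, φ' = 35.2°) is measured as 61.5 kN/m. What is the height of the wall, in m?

5.10 m

K_a = 0.2687. P_a = ½ K_a γ H² ⇒ H = √(2P_a/(K_a γ)).
H = √(2×61.5/(0.2687×17.6)) = 5.100 m.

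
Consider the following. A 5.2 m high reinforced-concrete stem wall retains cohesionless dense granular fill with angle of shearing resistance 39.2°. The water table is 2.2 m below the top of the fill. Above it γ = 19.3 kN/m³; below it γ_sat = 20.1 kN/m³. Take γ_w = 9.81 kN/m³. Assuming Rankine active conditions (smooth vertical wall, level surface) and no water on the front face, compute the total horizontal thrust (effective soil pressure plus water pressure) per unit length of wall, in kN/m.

93.8 kN/m

K_a = tan²(45° − φ/2) = 0.2255.
γ' = 20.1 − 9.81 = 10.29 kN/m³. Depth below WT = 3.0 m.
σ'_h at WT = K_a γ d_w = 9.573 kPa; at base = 9.573 + K_a γ' × 3.0 = 16.53 kPa.
P₁ (0–2.2 m) = ½×9.573×2.2 = 10.53. P₂ (2.2–5.2 m) = ½(9.573+16.53)×3.0 = 39.16.
P_w = ½ γ_w h₂² = 0.5×9.81×3.0² = 44.14. Total = 10.53+39.16+44.14 = 93.84 kN/m.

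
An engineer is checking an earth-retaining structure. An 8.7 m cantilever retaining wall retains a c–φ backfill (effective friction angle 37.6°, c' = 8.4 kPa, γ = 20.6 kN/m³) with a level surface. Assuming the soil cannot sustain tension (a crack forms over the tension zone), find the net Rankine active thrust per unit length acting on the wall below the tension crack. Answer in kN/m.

124 kN/m

K_a = 0.2421; √K_a = 0.4921.
Tension-crack depth z_c = 2c/(γ√K_a) = 2×8.4/(20.6×0.4921) = 1.657 m.
σ_a at base = K_a γ H − 2c√K_a = 0.2421×20.6×8.7 − 2×8.4×0.4921 = 35.13 kPa.
P_a = ½ × 35.13 × (H − z_c) = 0.5×35.13×7.043 = 123.7 kN/m.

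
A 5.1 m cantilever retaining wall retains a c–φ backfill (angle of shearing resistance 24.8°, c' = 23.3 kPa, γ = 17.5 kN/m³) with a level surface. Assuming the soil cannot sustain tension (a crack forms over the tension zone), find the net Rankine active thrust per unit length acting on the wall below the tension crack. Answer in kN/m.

3.14 kN/m

K_a = 0.4090; √K_a = 0.6395.
Tension-crack depth z_c = 2c/(γ√K_a) = 2×23.3/(17.5×0.6395) = 4.164 m.
σ_a at base = K_a γ H − 2c√K_a = 0.4090×17.5×5.1 − 2×23.3×0.6395 = 6.701 kPa.
P_a = ½ × 6.701 × (H − z_c) = 0.5×6.701×0.9362 = 3.137 kN/m.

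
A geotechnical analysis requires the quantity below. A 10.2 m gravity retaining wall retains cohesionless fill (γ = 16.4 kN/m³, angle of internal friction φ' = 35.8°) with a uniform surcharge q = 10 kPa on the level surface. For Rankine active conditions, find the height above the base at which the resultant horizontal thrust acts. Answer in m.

K_a = 0.2619.
Triangular part P₁ = ½K_aγH² = 223.4 at H/3 = 3.400 m; rectangular part P₂ = K_a q H = 26.71 at H/2 = 5.100 m.
ȳ = (P₁·3.400 + P₂·5.100)/(P₁+P₂) = 3.582 m.

3.58 m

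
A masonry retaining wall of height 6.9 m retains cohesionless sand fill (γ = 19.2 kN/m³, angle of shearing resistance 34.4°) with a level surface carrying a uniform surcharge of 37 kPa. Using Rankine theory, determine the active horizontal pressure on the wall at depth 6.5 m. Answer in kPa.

K_a = (1 − sin φ)/(1 + sin φ) = 0.2780.
σ_v = γz + q = 19.2 × 6.5 + 37 = 161.8 kPa.
σ_h = K_a σ_v = 0.2780 × 161.8 = 44.98 kPa.

45.0 kPa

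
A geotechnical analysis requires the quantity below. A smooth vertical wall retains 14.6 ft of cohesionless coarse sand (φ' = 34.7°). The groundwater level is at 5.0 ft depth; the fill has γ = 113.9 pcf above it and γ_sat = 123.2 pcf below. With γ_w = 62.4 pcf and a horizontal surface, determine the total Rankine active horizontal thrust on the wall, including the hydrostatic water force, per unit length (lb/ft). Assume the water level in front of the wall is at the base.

5540 lb/ft

K_a = tan²(45° − φ/2) = 0.2745.
γ' = 123.2 − 62.4 = 60.80 pcf. Depth below WT = 9.6 ft.
σ'_h at WT = K_a γ d_w = 156.3 psf; at base = 156.3 + K_a γ' × 9.6 = 316.5 psf.
P₁ (0–5.0 ft) = ½×156.3×5.0 = 390.8. P₂ (5.0–14.6 ft) = ½(156.3+316.5)×9.6 = 2270.
P_w = ½ γ_w h₂² = 0.5×62.4×9.6² = 2875. Total = 390.8+2270+2875 = 5536 lb/ft.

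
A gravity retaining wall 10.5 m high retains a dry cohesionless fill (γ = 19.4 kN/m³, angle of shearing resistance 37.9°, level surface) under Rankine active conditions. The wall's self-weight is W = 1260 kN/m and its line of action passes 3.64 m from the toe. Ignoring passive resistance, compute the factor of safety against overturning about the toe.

K_a = tan²(45° − 37.9°/2) = 0.2389.
P_a = ½K_aγH² = 0.5×0.2389×19.4×10.5² = 255.5 kN/m, acting at H/3 = 3.500 m above the base.
Overturning moment M_o = P_a × H/3 = 255.5 × 3.500 = 894.3.
Resisting moment M_r = W × 3.64 = 1260 × 3.64 = 4586.
FS_overturning = M_r/M_o = 4586/894.3 = 5.128.

5.13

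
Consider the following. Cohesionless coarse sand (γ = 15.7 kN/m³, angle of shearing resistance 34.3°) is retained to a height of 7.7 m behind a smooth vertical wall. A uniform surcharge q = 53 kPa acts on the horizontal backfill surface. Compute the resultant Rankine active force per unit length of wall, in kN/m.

244 kN/m

K_a = tan²(45° − φ/2) = 0.2792.
Soil triangle: ½ K_a γ H² = 0.5×0.2792×15.7×7.7² = 129.9 kN/m.
Surcharge rectangle: K_a q H = 0.2792×53×7.7 = 113.9 kN/m.
Total = 129.9 + 113.9 = 243.9 kN/m.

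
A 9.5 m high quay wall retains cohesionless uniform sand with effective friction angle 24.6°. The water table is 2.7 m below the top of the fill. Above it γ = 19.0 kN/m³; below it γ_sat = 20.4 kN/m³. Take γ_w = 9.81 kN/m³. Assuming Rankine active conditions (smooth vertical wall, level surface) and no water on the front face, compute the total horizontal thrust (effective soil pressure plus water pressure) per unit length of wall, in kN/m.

K_a = tan²(45° − φ/2) = 0.4121.
γ' = 20.4 − 9.81 = 10.59 kN/m³. Depth below WT = 6.8 m.
σ'_h at WT = K_a γ d_w = 21.14 kPa; at base = 21.14 + K_a γ' × 6.8 = 50.82 kPa.
P₁ (0–2.7 m) = ½×21.14×2.7 = 28.54. P₂ (2.7–9.5 m) = ½(21.14+50.82)×6.8 = 244.7.
P_w = ½ γ_w h₂² = 0.5×9.81×6.8² = 226.8. Total = 28.54+244.7+226.8 = 500.0 kN/m.

500 kN/m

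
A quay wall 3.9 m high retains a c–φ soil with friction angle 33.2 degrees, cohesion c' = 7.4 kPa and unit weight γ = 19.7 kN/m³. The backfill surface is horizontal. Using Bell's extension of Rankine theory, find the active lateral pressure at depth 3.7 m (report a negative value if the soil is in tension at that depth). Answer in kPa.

13.3 kPa

K_a = (1 − sin φ)/(1 + sin φ) = 0.2924.
σ_a = K_a γ z − 2c√K_a = 0.2924×19.7×3.7 − 2×7.4×0.5407 = 13.31 kPa.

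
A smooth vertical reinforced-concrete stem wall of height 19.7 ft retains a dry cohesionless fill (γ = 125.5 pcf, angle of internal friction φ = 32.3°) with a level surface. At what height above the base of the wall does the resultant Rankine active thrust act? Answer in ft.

6.57 ft

K_a = 0.3035.
The pressure distribution is triangular, so the resultant acts at H/3 above the base = 19.7/3 = 6.567 ft.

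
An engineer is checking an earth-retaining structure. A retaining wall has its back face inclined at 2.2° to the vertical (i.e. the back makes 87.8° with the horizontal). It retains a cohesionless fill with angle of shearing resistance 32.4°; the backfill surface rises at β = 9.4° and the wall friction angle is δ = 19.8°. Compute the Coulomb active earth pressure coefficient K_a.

K_a = sin²(α+φ) / [sin²α · sin(α−δ) · (1 + √{sin(φ+δ)sin(φ−β) / (sin(α−δ)sin(α+β))})²].
With α = 87.8°, φ = 32.4°, δ = 19.8°, β = 9.4°: K_a = 0.3235.

0.323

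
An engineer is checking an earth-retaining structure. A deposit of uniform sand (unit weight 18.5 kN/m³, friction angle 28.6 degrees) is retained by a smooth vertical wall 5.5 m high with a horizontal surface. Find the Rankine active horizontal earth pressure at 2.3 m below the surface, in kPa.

15.0 kPa

K_a = (1 − sin φ)/(1 + sin φ) = 0.3525.
σ_h = K_a γ z = 0.3525 × 18.5 × 2.3 = 15.00 kPa.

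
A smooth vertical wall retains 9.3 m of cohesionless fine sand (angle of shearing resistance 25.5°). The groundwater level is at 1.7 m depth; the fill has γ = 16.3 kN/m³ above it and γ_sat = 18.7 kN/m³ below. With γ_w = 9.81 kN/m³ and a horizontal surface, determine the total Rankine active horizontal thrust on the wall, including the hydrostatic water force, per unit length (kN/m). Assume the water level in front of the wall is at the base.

K_a = tan²(45° − φ/2) = 0.3981.
γ' = 18.7 − 9.81 = 8.890 kN/m³. Depth below WT = 7.6 m.
σ'_h at WT = K_a γ d_w = 11.03 kPa; at base = 11.03 + K_a γ' × 7.6 = 37.93 kPa.
P₁ (0–1.7 m) = ½×11.03×1.7 = 9.377. P₂ (1.7–9.3 m) = ½(11.03+37.93)×7.6 = 186.0.
P_w = ½ γ_w h₂² = 0.5×9.81×7.6² = 283.3. Total = 9.377+186.0+283.3 = 478.7 kN/m.

479 kN/m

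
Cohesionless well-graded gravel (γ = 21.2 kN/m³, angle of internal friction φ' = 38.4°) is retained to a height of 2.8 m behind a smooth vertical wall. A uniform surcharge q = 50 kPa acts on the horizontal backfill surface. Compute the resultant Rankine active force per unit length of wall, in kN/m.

52.1 kN/m

K_a = tan²(45° − φ/2) = 0.2337.
Soil triangle: ½ K_a γ H² = 0.5×0.2337×21.2×2.8² = 19.42 kN/m.
Surcharge rectangle: K_a q H = 0.2337×50×2.8 = 32.72 kN/m.
Total = 19.42 + 32.72 = 52.14 kN/m.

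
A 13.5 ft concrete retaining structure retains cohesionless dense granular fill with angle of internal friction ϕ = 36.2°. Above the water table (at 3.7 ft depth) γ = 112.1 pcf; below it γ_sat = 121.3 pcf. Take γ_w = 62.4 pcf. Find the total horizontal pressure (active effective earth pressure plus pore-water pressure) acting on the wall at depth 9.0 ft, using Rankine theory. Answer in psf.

K_a = (1 − sin φ)/(1 + sin φ) = 0.2574.
γ' = 121.3 − 62.4 = 58.90 pcf.
Effective vertical stress at 9.0 ft: σ'_v = 112.1×3.7 + 58.90×5.30 = 726.9 psf.
σ'_h = K_a σ'_v = 0.2574 × 726.9 = 187.1 psf; u = γ_w × 5.30 = 330.7 psf.
Total σ_h = 187.1 + 330.7 = 517.8 psf.

518 psf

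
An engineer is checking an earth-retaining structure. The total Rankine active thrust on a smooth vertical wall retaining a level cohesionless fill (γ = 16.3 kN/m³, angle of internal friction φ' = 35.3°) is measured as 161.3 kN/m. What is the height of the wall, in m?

8.60 m

K_a = 0.2675. P_a = ½ K_a γ H² ⇒ H = √(2P_a/(K_a γ)).
H = √(2×161.3/(0.2675×16.3)) = 8.601 m.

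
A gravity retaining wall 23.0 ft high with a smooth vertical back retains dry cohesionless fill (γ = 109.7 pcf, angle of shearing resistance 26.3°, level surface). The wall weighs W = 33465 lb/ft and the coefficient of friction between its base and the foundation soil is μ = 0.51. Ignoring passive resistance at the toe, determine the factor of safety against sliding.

K_a = tan²(45° − 26.3°/2) = 0.3859.
P_a = ½K_aγH² = 0.5×0.3859×109.7×23.0² = 11200 lb/ft, acting at H/3 = 7.667 ft above the base.
FS_sliding = μW / P_a = 0.51×33465 / 11200 = 1.524.

1.52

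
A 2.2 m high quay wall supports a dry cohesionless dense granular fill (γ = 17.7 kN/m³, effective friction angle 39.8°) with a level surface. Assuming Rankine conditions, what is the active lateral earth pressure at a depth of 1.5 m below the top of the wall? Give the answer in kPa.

5.83 kPa

K_a = (1 − sin φ)/(1 + sin φ) = 0.2194.
σ_h = K_a γ z = 0.2194 × 17.7 × 1.5 = 5.826 kPa.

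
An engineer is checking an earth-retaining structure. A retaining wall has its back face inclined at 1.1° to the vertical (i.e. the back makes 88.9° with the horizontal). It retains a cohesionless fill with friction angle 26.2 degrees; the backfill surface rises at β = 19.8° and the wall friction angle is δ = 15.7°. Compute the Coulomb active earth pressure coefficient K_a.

K_a = sin²(α+φ) / [sin²α · sin(α−δ) · (1 + √{sin(φ+δ)sin(φ−β) / (sin(α−δ)sin(α+β))})²].
With α = 88.9°, φ = 26.2°, δ = 15.7°, β = 19.8°: K_a = 0.5177.

0.518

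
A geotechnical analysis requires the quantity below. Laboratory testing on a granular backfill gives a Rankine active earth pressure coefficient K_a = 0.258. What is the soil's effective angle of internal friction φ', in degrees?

36.1°

K_a = tan²(45° − φ/2) ⇒ 45° − φ/2 = arctan(√0.258) = 26.93°.
φ = 2(45° − 26.93°) = 36.14°.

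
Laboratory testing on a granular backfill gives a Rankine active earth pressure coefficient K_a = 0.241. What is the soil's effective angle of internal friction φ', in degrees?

K_a = tan²(45° − φ/2) ⇒ 45° − φ/2 = arctan(√0.241) = 26.15°.
φ = 2(45° − 26.15°) = 37.71°.

37.7°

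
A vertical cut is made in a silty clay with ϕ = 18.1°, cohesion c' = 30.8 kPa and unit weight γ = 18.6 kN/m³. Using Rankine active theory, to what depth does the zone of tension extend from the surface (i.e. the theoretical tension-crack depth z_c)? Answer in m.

K_a = tan²(45° − 18.1°/2) = 0.5259; √K_a = 0.7252.
The active pressure is zero where K_a γ z = 2c√K_a, so z_c = 2c/(γ√K_a) = 2×30.8/(18.6×0.7252) = 4.567 m.

4.57 m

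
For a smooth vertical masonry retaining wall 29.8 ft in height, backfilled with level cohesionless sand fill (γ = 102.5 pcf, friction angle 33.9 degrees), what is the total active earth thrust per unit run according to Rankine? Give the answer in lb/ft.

12900 lb/ft

K_a = tan²(45° − φ/2) = 0.2839.
P_a = ½ K_a γ H² = 0.5 × 0.2839 × 102.5 × 29.8² = 12920 lb/ft.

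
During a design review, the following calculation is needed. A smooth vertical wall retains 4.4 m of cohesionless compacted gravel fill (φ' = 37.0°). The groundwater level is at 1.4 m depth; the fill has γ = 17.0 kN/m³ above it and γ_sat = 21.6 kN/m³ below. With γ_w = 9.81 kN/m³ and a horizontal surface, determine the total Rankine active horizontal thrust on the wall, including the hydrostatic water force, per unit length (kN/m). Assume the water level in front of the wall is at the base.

K_a = tan²(45° − φ/2) = 0.2486.
γ' = 21.6 − 9.81 = 11.79 kN/m³. Depth below WT = 3.0 m.
σ'_h at WT = K_a γ d_w = 5.916 kPa; at base = 5.916 + K_a γ' × 3.0 = 14.71 kPa.
P₁ (0–1.4 m) = ½×5.916×1.4 = 4.141. P₂ (1.4–4.4 m) = ½(5.916+14.71)×3.0 = 30.94.
P_w = ½ γ_w h₂² = 0.5×9.81×3.0² = 44.14. Total = 4.141+30.94+44.14 = 79.22 kN/m.

79.2 kN/m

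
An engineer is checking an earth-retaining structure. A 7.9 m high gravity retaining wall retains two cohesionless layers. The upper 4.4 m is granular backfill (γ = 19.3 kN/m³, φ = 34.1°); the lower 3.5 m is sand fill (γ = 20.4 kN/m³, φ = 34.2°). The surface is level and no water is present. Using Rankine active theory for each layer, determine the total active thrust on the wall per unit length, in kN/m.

171 kN/m

K_a1 = tan²(45°−34.1°/2) = 0.2815; K_a2 = tan²(45°−34.2°/2) = 0.2803.
Layer 1: σ at base = K_a1 γ₁ h₁ = 23.91 kPa; P₁ = ½×23.91×4.4 = 52.60.
Layer 2: σ_v at top = γ₁h₁ = 84.92; σ_h top = K_a2×84.92 = 23.81; σ_h base = K_a2×(84.92+20.4×3.5) = 43.82.
P₂ = ½(23.81+43.82)×3.5 = 118.4. Total P_a = 52.60+118.4 = 170.9 kN/m.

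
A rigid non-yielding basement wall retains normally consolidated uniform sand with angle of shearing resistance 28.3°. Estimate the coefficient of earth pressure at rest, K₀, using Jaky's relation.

0.526

K₀ = 1 − sin φ' = 1 − sin 28.3° = 0.5259.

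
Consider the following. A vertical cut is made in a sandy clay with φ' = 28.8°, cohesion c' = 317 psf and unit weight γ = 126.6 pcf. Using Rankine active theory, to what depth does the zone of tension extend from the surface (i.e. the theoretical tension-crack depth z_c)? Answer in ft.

8.47 ft

K_a = tan²(45° − 28.8°/2) = 0.3498; √K_a = 0.5914.
The active pressure is zero where K_a γ z = 2c√K_a, so z_c = 2c/(γ√K_a) = 2×317/(126.6×0.5914) = 8.468 ft.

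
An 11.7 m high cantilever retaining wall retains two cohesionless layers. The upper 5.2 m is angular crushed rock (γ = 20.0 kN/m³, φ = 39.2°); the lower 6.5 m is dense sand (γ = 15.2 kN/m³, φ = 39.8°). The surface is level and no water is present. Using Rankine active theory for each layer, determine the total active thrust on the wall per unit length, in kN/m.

K_a1 = tan²(45°−39.2°/2) = 0.2255; K_a2 = tan²(45°−39.8°/2) = 0.2194.
Layer 1: σ at base = K_a1 γ₁ h₁ = 23.45 kPa; P₁ = ½×23.45×5.2 = 60.97.
Layer 2: σ_v at top = γ₁h₁ = 104.0; σ_h top = K_a2×104.0 = 22.82; σ_h base = K_a2×(104.0+15.2×6.5) = 44.50.
P₂ = ½(22.82+44.50)×6.5 = 218.8. Total P_a = 60.97+218.8 = 279.8 kN/m.

280 kN/m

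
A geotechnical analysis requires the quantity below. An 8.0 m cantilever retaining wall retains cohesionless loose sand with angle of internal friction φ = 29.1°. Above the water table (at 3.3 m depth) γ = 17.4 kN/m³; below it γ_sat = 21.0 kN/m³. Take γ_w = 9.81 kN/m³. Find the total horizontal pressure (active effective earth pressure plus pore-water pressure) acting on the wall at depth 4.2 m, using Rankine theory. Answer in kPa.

K_a = (1 − sin φ)/(1 + sin φ) = 0.3456.
γ' = 21.0 − 9.81 = 11.19 kN/m³.
Effective vertical stress at 4.2 m: σ'_v = 17.4×3.3 + 11.19×0.900 = 67.49 kPa.
σ'_h = K_a σ'_v = 0.3456 × 67.49 = 23.32 kPa; u = γ_w × 0.900 = 8.829 kPa.
Total σ_h = 23.32 + 8.829 = 32.15 kPa.

32.2 kPa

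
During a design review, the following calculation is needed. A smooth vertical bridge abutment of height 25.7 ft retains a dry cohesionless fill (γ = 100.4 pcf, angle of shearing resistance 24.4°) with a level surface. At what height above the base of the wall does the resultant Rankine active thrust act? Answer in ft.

8.57 ft

K_a = 0.4153.
The pressure distribution is triangular, so the resultant acts at H/3 above the base = 25.7/3 = 8.567 ft.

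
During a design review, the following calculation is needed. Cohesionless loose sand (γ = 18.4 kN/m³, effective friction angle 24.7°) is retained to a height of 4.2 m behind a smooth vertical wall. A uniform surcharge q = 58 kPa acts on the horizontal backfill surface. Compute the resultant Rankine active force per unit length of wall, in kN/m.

167 kN/m

K_a = tan²(45° − φ/2) = 0.4106.
Soil triangle: ½ K_a γ H² = 0.5×0.4106×18.4×4.2² = 66.63 kN/m.
Surcharge rectangle: K_a q H = 0.4106×58×4.2 = 100.0 kN/m.
Total = 66.63 + 100.0 = 166.6 kN/m.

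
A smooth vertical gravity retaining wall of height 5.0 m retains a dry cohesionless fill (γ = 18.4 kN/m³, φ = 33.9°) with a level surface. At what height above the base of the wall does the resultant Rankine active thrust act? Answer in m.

K_a = 0.2839.
The pressure distribution is triangular, so the resultant acts at H/3 above the base = 5.0/3 = 1.667 m.

1.67 m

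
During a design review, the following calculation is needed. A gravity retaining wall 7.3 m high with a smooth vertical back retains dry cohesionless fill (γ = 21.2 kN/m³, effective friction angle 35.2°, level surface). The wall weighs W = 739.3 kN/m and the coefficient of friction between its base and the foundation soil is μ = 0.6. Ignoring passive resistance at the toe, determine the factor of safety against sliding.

2.92

K_a = tan²(45° − 35.2°/2) = 0.2687.
P_a = ½K_aγH² = 0.5×0.2687×21.2×7.3² = 151.8 kN/m, acting at H/3 = 2.433 m above the base.
FS_sliding = μW / P_a = 0.6×739.3 / 151.8 = 2.923.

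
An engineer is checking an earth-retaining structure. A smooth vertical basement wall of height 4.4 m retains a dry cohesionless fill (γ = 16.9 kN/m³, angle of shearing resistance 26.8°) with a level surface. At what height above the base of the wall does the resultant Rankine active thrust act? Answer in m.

K_a = 0.3785.
The pressure distribution is triangular, so the resultant acts at H/3 above the base = 4.4/3 = 1.467 m.

1.47 m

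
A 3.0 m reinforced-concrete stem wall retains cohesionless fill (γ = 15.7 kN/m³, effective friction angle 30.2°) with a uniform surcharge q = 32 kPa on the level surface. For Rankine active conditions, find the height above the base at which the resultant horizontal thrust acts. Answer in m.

1.29 m

K_a = 0.3307.
Triangular part P₁ = ½K_aγH² = 23.36 at H/3 = 1.000 m; rectangular part P₂ = K_a q H = 31.74 at H/2 = 1.500 m.
ȳ = (P₁·1.000 + P₂·1.500)/(P₁+P₂) = 1.288 m.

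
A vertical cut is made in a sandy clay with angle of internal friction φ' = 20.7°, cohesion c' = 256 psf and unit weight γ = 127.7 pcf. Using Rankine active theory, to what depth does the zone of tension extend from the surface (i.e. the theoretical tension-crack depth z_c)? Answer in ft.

5.80 ft

K_a = tan²(45° − 20.7°/2) = 0.4777; √K_a = 0.6911.
The active pressure is zero where K_a γ z = 2c√K_a, so z_c = 2c/(γ√K_a) = 2×256/(127.7×0.6911) = 5.801 ft.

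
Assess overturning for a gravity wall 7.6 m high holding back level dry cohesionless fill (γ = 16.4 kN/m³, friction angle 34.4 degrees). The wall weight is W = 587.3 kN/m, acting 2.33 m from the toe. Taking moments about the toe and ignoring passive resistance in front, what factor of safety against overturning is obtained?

4.10

K_a = tan²(45° − 34.4°/2) = 0.2780.
P_a = ½K_aγH² = 0.5×0.2780×16.4×7.6² = 131.7 kN/m, acting at H/3 = 2.533 m above the base.
Overturning moment M_o = P_a × H/3 = 131.7 × 2.533 = 333.5.
Resisting moment M_r = W × 2.33 = 587.3 × 2.33 = 1368.
FS_overturning = M_r/M_o = 1368/333.5 = 4.103.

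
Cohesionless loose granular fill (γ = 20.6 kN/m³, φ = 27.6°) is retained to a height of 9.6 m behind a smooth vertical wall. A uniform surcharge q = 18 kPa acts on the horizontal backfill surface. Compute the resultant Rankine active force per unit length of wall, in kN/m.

412 kN/m

K_a = tan²(45° − φ/2) = 0.3668.
Soil triangle: ½ K_a γ H² = 0.5×0.3668×20.6×9.6² = 348.2 kN/m.
Surcharge rectangle: K_a q H = 0.3668×18×9.6 = 63.38 kN/m.
Total = 348.2 + 63.38 = 411.5 kN/m.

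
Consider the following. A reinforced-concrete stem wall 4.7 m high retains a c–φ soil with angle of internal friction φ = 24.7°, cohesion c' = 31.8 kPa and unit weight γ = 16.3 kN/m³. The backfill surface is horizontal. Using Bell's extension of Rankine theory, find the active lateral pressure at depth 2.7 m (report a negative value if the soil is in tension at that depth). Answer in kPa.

-22.7 kPa

K_a = (1 − sin φ)/(1 + sin φ) = 0.4106.
σ_a = K_a γ z − 2c√K_a = 0.4106×16.3×2.7 − 2×31.8×0.6408 = -22.68 kPa.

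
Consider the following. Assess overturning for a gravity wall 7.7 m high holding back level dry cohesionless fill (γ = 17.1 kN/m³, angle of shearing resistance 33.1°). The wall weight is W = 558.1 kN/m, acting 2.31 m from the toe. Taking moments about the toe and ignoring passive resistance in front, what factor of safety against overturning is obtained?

K_a = tan²(45° − 33.1°/2) = 0.2936.
P_a = ½K_aγH² = 0.5×0.2936×17.1×7.7² = 148.8 kN/m, acting at H/3 = 2.567 m above the base.
Overturning moment M_o = P_a × H/3 = 148.8 × 2.567 = 382.0.
Resisting moment M_r = W × 2.31 = 558.1 × 2.31 = 1289.
FS_overturning = M_r/M_o = 1289/382.0 = 3.375.

3.38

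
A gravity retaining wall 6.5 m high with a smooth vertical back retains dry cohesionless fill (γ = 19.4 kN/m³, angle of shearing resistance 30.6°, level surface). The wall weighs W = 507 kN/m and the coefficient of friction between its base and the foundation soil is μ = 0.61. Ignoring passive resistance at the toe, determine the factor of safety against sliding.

2.32

K_a = tan²(45° − 30.6°/2) = 0.3253.
P_a = ½K_aγH² = 0.5×0.3253×19.4×6.5² = 133.3 kN/m, acting at H/3 = 2.167 m above the base.
FS_sliding = μW / P_a = 0.61×507 / 133.3 = 2.320.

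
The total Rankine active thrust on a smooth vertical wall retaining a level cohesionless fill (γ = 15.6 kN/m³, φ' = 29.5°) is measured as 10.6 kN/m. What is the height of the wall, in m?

K_a = 0.3401. P_a = ½ K_a γ H² ⇒ H = √(2P_a/(K_a γ)).
H = √(2×10.6/(0.3401×15.6)) = 1.999 m.

2.00 m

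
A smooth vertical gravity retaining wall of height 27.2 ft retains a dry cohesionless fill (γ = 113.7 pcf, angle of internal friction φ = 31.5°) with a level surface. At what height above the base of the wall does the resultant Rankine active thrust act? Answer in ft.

9.07 ft

K_a = 0.3136.
The pressure distribution is triangular, so the resultant acts at H/3 above the base = 27.2/3 = 9.067 ft.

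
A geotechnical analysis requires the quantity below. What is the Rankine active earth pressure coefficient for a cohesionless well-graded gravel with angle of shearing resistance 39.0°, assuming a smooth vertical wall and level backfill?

0.228

K_a = (1 − sin φ)/(1 + sin φ) = (1 − sin 39.0°)/(1 + sin 39.0°) = 0.2275.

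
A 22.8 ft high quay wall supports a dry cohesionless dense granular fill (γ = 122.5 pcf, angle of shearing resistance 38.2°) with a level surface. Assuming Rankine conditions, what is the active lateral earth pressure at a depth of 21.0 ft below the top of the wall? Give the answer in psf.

607 psf

K_a = (1 − sin φ)/(1 + sin φ) = 0.2358.
σ_h = K_a γ z = 0.2358 × 122.5 × 21.0 = 606.5 psf.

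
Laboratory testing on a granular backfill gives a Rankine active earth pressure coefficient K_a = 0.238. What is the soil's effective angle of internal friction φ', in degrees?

K_a = tan²(45° − φ/2) ⇒ 45° − φ/2 = arctan(√0.238) = 26.01°.
φ = 2(45° − 26.01°) = 37.99°.

38.0°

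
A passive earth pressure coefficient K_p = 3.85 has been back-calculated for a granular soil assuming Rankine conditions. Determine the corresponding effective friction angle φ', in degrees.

K_p = (1+sin φ)/(1−sin φ) ⇒ sin φ = (K_p − 1)/(K_p + 1) = 0.5876.
φ = arcsin(0.5876) = 35.99°.

36.0°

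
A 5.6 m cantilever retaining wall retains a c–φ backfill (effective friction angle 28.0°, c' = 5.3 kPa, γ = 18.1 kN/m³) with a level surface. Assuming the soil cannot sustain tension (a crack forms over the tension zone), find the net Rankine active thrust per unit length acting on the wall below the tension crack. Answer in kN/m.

K_a = 0.3610; √K_a = 0.6009.
Tension-crack depth z_c = 2c/(γ√K_a) = 2×5.3/(18.1×0.6009) = 0.9747 m.
σ_a at base = K_a γ H − 2c√K_a = 0.3610×18.1×5.6 − 2×5.3×0.6009 = 30.23 kPa.
P_a = ½ × 30.23 × (H − z_c) = 0.5×30.23×4.625 = 69.90 kN/m.

69.9 kN/m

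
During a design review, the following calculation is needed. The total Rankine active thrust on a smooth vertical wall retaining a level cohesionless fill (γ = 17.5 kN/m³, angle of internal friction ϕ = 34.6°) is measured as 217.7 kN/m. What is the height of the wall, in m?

K_a = 0.2756. P_a = ½ K_a γ H² ⇒ H = √(2P_a/(K_a γ)).
H = √(2×217.7/(0.2756×17.5)) = 9.501 m.

9.50 m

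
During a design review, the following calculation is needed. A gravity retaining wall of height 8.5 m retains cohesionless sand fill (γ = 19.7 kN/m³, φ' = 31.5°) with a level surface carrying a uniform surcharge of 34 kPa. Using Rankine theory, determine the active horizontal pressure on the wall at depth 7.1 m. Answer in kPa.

K_a = (1 − sin φ)/(1 + sin φ) = 0.3136.
σ_v = γz + q = 19.7 × 7.1 + 34 = 173.9 kPa.
σ_h = K_a σ_v = 0.3136 × 173.9 = 54.53 kPa.

54.5 kPa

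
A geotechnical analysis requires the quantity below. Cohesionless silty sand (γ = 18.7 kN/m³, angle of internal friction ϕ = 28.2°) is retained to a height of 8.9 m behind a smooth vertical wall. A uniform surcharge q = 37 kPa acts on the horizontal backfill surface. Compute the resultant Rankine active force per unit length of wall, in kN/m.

383 kN/m

K_a = tan²(45° − φ/2) = 0.3582.
Soil triangle: ½ K_a γ H² = 0.5×0.3582×18.7×8.9² = 265.3 kN/m.
Surcharge rectangle: K_a q H = 0.3582×37×8.9 = 118.0 kN/m.
Total = 265.3 + 118.0 = 383.2 kN/m.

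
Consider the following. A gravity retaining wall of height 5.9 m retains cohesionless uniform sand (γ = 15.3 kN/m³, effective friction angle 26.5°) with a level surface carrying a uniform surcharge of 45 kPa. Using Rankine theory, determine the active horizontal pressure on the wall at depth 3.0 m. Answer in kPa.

K_a = (1 − sin φ)/(1 + sin φ) = 0.3829.
σ_v = γz + q = 15.3 × 3.0 + 45 = 90.90 kPa.
σ_h = K_a σ_v = 0.3829 × 90.90 = 34.81 kPa.

34.8 kPa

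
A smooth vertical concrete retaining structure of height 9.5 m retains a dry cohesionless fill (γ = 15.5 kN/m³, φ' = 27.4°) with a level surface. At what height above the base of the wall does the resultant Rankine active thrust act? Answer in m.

K_a = 0.3697.
The pressure distribution is triangular, so the resultant acts at H/3 above the base = 9.5/3 = 3.167 m.

3.17 m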